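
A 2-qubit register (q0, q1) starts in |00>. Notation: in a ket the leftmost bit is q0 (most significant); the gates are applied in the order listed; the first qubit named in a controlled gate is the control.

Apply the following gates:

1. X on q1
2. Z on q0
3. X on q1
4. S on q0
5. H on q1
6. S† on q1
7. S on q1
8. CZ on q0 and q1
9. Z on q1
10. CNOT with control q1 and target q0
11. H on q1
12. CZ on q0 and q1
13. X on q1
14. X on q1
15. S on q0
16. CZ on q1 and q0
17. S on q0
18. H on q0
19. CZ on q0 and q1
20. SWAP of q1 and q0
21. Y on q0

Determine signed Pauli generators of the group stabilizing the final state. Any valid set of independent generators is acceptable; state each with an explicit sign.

The stabilizer group can be generated by +XX, -ZZ, among other valid generating sets.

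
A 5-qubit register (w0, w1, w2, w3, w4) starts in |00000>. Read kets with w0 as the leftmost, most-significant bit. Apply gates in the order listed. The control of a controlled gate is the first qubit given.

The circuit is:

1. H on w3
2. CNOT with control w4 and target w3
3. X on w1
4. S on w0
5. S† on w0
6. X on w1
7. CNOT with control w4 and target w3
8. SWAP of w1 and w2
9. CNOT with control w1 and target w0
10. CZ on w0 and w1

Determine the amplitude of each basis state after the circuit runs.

The resulting statevector has amplitude sqrt(2)/2 on |00000>, sqrt(2)/2 on |00010>, and 0 on every other basis state. Key observation: the block from step 2 through step 7 cancels to the identity and can be dropped.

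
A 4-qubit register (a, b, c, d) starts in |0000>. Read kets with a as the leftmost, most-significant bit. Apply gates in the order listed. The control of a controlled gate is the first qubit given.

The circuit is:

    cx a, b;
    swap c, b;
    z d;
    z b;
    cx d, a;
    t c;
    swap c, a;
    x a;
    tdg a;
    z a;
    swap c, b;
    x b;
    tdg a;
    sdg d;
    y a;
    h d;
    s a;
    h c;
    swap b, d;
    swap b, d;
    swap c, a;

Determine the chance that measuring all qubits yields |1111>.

A full measurement returns |1111> with probability 0. Key observation: gates 19-20 undo each other exactly, leaving only the rest of the circuit to track.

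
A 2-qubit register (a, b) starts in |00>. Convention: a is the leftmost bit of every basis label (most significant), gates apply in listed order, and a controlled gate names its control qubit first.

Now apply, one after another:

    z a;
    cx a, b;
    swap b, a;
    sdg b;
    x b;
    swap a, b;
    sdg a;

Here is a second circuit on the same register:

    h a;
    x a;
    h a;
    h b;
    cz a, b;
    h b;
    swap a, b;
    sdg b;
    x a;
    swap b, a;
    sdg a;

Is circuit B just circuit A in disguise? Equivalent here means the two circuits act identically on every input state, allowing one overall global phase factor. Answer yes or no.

No — the two circuits implement different unitaries, even allowing a global phase.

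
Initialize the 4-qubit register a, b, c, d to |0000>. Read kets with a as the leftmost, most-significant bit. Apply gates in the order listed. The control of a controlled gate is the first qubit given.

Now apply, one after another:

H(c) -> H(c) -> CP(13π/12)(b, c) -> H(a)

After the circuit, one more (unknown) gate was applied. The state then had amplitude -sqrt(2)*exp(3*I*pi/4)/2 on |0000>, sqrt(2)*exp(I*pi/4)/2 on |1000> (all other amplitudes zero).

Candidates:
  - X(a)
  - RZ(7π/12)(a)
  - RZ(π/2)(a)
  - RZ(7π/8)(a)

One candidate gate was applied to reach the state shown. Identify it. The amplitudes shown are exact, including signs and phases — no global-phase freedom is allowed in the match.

The applied gate was RZ(π/2)(a). Key observation: steps 1-2 multiply out to the identity, so the circuit reduces to the remaining gates.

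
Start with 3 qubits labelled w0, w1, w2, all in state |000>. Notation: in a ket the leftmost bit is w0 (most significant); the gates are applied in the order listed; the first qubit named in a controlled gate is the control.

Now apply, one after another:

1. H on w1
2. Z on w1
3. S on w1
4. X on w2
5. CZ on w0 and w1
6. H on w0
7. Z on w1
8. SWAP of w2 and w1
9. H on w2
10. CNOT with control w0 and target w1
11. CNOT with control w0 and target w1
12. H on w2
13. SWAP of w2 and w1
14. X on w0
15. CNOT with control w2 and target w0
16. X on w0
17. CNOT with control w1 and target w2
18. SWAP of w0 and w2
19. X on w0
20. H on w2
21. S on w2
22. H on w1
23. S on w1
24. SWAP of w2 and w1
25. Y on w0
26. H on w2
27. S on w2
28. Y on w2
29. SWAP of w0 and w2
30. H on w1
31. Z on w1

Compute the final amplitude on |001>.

The final state's coefficient on |001> equals 1/4 + I/4.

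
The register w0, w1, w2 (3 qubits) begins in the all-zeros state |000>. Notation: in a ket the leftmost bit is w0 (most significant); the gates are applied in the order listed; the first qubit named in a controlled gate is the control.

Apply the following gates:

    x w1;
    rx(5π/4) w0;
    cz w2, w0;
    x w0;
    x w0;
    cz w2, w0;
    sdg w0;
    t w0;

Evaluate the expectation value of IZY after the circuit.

The observable IZY averages to 0. Key observation: gates 3-6 undo each other exactly, leaving only the rest of the circuit to track.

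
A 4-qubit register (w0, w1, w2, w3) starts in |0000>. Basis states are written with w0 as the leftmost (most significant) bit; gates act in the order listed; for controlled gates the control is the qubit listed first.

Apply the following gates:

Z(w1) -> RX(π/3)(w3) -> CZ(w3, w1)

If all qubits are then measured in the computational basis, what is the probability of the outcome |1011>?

Outcome |1011> occurs with probability 0.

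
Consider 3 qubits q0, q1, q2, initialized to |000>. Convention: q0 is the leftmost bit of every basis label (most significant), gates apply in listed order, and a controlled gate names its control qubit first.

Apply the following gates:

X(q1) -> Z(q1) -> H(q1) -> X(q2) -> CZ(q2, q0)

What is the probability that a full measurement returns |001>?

The probability of measuring |001> is 1/2.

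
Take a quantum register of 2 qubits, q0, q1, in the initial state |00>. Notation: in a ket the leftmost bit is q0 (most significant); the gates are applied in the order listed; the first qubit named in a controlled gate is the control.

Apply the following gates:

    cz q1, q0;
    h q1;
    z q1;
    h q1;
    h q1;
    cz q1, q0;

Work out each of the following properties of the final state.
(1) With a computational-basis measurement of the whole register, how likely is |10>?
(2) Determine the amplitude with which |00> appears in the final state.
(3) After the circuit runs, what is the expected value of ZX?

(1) Outcome |10> occurs with probability 0.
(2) The amplitude on |00> is sqrt(2)/2.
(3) In the final state, ZX has expectation -1.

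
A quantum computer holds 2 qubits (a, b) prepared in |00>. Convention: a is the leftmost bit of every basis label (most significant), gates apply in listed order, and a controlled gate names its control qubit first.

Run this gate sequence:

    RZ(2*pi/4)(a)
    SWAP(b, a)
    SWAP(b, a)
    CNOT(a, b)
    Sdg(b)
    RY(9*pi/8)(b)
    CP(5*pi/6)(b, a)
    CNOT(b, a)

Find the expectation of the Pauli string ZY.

In the final state, ZY has expectation 0. Key observation: steps 2-3 multiply out to the identity, so the circuit reduces to the remaining gates.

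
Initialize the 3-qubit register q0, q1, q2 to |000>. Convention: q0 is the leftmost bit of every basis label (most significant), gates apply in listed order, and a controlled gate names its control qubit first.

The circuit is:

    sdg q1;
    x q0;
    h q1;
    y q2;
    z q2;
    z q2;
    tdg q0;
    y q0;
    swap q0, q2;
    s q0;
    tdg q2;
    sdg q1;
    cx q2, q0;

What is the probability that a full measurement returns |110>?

The probability of measuring |110> is 1/2.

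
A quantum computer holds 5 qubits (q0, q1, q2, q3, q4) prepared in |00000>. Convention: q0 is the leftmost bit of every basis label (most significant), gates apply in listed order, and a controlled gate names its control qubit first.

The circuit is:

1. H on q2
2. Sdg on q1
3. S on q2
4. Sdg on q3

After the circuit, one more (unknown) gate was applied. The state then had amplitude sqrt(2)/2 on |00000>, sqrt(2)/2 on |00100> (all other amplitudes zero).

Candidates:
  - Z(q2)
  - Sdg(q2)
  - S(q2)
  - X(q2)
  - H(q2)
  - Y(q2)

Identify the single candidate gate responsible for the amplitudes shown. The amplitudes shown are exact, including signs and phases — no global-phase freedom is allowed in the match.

The applied gate was Sdg(q2).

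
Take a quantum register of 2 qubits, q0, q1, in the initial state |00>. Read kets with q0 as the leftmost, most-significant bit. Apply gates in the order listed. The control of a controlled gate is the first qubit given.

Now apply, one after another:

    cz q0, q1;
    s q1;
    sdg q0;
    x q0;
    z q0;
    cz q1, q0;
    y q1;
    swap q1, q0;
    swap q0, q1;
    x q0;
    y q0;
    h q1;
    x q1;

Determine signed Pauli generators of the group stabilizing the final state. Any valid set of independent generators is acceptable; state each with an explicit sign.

The stabilizer group can be generated by -IX, -ZI, among other valid generating sets.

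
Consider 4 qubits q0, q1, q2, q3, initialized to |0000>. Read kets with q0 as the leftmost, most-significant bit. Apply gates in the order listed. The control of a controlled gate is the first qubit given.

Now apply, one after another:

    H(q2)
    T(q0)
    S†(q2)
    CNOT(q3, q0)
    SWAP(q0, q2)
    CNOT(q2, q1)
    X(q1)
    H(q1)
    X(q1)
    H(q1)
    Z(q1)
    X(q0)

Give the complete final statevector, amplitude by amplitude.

The resulting statevector has amplitude -sqrt(2)*I/2 on |0100>, sqrt(2)/2 on |1100>, and 0 on every other basis state. Key observation: the block from step 8 through step 11 cancels to the identity and can be dropped.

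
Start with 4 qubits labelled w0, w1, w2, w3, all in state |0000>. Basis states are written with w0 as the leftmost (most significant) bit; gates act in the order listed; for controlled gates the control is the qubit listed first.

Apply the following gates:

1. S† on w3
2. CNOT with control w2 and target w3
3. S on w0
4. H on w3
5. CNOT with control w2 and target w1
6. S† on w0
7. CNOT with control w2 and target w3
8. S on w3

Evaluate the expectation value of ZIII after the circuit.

In the final state, ZIII has expectation 1.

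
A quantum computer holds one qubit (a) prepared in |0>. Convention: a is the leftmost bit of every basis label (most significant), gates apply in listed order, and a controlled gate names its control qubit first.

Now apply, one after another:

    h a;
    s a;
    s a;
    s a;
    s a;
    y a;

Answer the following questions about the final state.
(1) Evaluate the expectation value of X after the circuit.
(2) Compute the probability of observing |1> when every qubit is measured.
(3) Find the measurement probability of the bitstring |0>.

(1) The expectation value of X is -1. Key observation: gates 2-5 undo each other exactly, leaving only the rest of the circuit to track.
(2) A full measurement returns |1> with probability 1/2.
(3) Outcome |0> occurs with probability 1/2.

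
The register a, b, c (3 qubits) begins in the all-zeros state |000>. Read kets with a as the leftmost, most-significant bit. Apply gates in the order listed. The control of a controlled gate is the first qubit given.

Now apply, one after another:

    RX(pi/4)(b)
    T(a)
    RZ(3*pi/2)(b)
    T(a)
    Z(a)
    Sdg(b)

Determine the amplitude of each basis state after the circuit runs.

The resulting statevector has amplitude -sqrt(sqrt(2) + 2)*exp(I*pi/4)/2 on |000>, -sqrt(2 - sqrt(2))*exp(3*I*pi/4)/2 on |010>, and 0 on every other basis state.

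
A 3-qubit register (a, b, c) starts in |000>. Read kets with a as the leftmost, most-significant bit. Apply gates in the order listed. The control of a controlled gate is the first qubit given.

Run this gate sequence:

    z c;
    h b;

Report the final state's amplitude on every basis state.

After the circuit, the state carries amplitude sqrt(2)/2 on |000>, sqrt(2)/2 on |010>, and 0 on every other basis state.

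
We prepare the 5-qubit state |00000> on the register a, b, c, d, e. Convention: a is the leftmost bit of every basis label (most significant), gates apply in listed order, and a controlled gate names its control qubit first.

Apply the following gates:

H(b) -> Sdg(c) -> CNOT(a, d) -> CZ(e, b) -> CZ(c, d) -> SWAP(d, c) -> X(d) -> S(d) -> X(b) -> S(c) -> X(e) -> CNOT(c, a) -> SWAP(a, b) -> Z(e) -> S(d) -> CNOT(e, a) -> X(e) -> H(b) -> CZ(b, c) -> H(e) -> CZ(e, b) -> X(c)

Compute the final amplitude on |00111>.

|00111> carries amplitude sqrt(2)/4 in the final state.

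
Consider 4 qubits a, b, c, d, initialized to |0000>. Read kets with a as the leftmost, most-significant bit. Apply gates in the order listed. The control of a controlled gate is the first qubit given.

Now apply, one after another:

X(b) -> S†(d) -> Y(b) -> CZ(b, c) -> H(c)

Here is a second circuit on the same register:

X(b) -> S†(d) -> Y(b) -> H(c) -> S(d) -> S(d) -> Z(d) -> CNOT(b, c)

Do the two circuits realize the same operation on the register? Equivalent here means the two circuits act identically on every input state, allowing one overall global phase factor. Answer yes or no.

Yes — the two circuits implement the same unitary up to a global phase.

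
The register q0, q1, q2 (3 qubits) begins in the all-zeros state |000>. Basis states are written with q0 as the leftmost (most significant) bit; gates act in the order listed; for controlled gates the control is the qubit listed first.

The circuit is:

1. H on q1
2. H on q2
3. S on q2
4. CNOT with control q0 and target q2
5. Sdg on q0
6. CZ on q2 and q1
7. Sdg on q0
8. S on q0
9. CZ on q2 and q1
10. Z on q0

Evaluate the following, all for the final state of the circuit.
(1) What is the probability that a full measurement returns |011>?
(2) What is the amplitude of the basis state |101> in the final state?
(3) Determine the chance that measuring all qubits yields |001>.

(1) Outcome |011> occurs with probability 1/4. Key observation: gates 6-9 undo each other exactly, leaving only the rest of the circuit to track.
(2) |101> carries amplitude 0 in the final state.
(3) The probability of measuring |001> is 1/4.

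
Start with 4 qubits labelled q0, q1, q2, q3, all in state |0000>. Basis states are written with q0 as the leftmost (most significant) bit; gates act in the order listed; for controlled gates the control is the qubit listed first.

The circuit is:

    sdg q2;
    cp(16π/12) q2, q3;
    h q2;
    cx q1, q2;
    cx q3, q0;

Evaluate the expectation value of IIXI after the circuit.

The observable IIXI averages to 1.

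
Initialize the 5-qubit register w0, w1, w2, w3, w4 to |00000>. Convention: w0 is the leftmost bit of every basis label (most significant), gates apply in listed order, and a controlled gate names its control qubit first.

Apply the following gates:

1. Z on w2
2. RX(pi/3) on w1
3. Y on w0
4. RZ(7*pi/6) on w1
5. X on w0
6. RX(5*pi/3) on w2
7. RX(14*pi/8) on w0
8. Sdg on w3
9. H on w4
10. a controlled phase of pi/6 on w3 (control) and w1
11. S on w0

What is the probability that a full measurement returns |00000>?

The probability of measuring |00000> is 9*sqrt(2)/128 + 9/64.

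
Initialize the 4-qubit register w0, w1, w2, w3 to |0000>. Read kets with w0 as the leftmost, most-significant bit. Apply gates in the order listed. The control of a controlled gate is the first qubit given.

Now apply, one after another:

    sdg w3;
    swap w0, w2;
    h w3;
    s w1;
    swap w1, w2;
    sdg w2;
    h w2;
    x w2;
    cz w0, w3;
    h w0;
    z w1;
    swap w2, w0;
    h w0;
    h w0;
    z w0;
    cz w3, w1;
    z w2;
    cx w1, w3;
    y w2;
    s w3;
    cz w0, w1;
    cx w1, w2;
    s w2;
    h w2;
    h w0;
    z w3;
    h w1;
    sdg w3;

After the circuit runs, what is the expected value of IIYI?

The expectation value of IIYI is -1.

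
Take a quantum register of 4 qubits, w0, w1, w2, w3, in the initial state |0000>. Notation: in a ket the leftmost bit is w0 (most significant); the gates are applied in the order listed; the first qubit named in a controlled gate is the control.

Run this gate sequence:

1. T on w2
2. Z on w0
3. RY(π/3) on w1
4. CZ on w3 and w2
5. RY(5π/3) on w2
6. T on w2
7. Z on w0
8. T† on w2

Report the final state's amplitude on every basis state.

The final amplitudes are -3/4 on |0000>, sqrt(3)/4 on |0010>, -sqrt(3)/4 on |0100>, 1/4 on |0110>, and 0 on every other basis state.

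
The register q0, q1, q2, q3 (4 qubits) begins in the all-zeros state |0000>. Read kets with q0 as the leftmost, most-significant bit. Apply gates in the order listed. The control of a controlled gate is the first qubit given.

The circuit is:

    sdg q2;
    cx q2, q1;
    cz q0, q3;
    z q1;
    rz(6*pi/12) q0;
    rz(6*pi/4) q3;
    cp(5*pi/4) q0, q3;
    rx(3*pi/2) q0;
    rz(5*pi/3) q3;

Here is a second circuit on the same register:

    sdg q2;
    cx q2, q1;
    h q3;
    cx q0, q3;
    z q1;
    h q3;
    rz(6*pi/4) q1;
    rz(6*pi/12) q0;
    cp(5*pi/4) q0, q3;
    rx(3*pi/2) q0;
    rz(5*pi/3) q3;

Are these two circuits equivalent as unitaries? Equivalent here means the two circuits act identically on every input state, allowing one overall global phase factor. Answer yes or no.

No: there is an input state on which the two circuits produce genuinely different outputs (not merely differing by a phase).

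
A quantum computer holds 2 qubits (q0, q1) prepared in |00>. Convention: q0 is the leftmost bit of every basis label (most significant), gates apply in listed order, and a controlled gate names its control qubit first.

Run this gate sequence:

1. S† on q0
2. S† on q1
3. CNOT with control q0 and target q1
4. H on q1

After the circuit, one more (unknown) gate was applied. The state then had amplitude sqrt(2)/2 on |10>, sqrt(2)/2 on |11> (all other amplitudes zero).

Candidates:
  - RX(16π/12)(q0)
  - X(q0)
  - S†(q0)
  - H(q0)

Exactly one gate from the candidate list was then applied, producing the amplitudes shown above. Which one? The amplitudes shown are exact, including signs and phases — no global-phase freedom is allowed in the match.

The unique candidate consistent with the amplitudes is X(q0).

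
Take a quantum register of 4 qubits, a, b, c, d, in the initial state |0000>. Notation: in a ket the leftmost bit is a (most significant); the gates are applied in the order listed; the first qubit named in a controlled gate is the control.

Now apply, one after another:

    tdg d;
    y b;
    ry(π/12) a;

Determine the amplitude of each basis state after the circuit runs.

The final amplitudes are I*sqrt(2 - sqrt(2))/4 + I*sqrt(3*sqrt(2) + 6)/4 on |0100>, -I*sqrt(6 - 3*sqrt(2))/4 + I*sqrt(sqrt(2) + 2)/4 on |1100>, and 0 on every other basis state.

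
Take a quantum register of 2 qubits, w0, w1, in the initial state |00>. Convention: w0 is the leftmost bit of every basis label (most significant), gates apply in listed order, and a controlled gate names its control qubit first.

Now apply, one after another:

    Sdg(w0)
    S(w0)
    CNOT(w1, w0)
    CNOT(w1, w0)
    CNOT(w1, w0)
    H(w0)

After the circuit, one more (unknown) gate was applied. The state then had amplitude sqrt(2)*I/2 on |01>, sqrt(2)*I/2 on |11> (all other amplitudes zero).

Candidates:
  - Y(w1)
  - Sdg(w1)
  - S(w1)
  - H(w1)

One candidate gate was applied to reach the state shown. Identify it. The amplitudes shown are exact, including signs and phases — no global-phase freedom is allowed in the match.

The unique candidate consistent with the amplitudes is Y(w1). Key observation: gates 4-5 undo each other exactly, leaving only the rest of the circuit to track.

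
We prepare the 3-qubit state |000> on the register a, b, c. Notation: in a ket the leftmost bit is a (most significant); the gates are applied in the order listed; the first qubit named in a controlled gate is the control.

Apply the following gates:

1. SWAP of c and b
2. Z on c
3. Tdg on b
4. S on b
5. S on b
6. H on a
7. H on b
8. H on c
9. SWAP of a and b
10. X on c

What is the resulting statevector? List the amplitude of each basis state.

The resulting statevector has amplitude sqrt(2)/4 on |000>, sqrt(2)/4 on |001>, sqrt(2)/4 on |010>, sqrt(2)/4 on |011>, sqrt(2)/4 on |100>, sqrt(2)/4 on |101>, sqrt(2)/4 on |110>, sqrt(2)/4 on |111>.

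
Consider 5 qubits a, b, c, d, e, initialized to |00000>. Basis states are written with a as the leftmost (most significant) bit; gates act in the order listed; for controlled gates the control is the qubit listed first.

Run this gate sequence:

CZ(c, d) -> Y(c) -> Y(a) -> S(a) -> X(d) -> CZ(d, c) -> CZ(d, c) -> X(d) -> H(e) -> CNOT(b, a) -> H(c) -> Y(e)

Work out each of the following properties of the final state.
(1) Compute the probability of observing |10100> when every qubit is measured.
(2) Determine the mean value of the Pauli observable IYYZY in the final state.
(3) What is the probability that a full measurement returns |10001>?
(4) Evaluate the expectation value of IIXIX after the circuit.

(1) A full measurement returns |10100> with probability 1/4.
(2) In the final state, IYYZY has expectation 0.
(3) A full measurement returns |10001> with probability 1/4.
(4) The expectation value of IIXIX is 1.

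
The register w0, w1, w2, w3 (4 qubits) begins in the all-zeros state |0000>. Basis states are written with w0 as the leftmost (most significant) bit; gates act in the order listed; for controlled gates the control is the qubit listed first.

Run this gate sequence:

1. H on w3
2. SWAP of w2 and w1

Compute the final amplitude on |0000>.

The final state's coefficient on |0000> equals sqrt(2)/2.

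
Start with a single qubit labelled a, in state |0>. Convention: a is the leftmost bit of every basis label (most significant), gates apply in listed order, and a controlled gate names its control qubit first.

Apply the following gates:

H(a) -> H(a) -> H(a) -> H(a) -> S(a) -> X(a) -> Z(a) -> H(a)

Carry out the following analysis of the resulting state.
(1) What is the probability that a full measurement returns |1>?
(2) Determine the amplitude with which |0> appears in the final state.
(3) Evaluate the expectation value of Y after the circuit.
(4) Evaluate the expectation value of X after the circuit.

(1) Outcome |1> occurs with probability 1/2.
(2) |0> carries amplitude -sqrt(2)/2 in the final state.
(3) The observable Y averages to 0.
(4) The expectation value of X is -1.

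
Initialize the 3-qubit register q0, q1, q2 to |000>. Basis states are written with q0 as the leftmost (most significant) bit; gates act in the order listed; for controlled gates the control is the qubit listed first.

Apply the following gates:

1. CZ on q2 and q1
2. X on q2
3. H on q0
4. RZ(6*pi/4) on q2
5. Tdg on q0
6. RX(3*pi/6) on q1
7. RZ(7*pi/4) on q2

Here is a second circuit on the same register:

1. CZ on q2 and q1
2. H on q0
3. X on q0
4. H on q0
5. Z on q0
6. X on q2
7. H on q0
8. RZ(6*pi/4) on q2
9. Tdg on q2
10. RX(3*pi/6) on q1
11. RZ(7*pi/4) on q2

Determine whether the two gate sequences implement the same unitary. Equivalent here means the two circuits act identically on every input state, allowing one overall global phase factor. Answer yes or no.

No, they are not equivalent — no single phase factor reconciles the two unitaries.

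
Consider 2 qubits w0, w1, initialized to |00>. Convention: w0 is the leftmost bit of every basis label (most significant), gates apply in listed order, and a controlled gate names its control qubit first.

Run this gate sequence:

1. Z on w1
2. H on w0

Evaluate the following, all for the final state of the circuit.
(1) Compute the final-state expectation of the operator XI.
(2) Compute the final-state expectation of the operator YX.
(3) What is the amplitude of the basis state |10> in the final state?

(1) In the final state, XI has expectation 1.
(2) The observable YX averages to 0.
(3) The final state's coefficient on |10> equals sqrt(2)/2.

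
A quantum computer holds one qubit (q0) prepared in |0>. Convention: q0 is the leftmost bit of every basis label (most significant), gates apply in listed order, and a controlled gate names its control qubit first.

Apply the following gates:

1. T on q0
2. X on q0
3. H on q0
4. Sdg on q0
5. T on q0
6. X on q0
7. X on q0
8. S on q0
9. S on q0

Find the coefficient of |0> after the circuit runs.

|0> carries amplitude sqrt(2)/2 in the final state. Key observation: the block from step 6 through step 7 cancels to the identity and can be dropped.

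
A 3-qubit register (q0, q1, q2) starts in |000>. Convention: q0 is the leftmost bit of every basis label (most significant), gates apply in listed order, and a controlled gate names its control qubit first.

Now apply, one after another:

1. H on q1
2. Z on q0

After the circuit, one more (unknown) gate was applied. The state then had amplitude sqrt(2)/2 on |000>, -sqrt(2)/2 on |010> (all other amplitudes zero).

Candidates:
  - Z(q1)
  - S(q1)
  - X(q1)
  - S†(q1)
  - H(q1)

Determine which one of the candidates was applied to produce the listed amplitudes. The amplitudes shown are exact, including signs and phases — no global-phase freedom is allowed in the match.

The unique candidate consistent with the amplitudes is Z(q1).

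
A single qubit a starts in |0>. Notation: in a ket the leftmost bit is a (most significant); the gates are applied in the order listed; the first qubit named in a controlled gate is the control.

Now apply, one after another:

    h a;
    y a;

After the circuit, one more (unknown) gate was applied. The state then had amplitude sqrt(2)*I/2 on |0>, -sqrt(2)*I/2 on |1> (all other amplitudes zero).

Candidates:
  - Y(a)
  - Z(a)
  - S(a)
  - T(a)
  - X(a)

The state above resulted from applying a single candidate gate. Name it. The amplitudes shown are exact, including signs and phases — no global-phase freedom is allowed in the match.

The unique candidate consistent with the amplitudes is X(a).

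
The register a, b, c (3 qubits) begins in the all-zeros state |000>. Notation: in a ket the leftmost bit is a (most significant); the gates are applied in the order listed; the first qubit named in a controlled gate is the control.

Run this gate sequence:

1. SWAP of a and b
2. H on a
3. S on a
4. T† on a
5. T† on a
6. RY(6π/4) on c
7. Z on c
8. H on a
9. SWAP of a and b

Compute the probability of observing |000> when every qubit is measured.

The probability of measuring |000> is 1/2.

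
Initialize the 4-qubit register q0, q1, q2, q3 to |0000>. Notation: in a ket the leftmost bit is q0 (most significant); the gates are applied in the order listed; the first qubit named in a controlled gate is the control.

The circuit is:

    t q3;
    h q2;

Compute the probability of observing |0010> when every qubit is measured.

The probability of measuring |0010> is 1/2.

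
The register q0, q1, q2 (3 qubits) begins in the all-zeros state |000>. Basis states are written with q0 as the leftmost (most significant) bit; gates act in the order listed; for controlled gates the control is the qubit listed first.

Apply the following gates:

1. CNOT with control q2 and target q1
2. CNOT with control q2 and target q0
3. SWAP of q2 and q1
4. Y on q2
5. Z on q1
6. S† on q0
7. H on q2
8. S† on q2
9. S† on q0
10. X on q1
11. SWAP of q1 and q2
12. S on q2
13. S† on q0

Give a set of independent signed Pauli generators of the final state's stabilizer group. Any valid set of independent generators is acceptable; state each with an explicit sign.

The stabilizer group can be generated by +IYI, +ZII, -IIZ, among other valid generating sets.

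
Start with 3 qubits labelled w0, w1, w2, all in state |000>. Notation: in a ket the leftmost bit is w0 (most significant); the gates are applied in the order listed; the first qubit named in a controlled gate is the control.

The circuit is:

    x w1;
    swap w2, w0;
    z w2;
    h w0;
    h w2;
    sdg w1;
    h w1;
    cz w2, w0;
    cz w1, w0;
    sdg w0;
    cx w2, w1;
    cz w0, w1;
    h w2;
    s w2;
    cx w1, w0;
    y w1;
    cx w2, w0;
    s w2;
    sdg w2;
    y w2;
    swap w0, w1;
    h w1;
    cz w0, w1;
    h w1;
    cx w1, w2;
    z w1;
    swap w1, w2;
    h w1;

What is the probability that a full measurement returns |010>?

The probability of measuring |010> is 1/8. Key observation: the block from step 18 through step 19 cancels to the identity and can be dropped.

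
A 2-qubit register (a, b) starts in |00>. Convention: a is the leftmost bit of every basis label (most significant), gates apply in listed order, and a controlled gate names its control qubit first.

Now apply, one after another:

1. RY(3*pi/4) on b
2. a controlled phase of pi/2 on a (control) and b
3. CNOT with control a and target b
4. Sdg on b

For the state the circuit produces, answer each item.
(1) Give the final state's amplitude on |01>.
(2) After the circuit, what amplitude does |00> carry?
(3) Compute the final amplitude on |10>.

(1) |01> carries amplitude -I*sqrt(sqrt(2) + 2)/2 in the final state.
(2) |00> carries amplitude sqrt(2 - sqrt(2))/2 in the final state.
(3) |10> carries amplitude 0 in the final state.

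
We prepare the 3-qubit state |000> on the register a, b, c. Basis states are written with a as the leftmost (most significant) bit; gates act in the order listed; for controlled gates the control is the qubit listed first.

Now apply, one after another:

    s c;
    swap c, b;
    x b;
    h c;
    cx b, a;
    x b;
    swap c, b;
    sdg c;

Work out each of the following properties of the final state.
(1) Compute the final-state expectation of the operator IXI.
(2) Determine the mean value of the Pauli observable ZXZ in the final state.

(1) The observable IXI averages to 1.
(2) In the final state, ZXZ has expectation -1.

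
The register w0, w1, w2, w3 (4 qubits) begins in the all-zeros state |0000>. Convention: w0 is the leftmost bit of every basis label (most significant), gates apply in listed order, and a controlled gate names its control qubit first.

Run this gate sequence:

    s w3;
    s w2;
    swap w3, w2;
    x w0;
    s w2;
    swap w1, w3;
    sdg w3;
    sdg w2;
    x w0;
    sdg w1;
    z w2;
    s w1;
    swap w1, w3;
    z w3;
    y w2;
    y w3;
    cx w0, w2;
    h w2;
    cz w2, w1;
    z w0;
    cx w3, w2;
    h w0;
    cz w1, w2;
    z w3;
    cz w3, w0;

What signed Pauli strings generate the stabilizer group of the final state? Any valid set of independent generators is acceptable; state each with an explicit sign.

The final state is stabilized by the group generated by -XIII, -IIXI, +IZII, -IIIZ; other independent generating sets are equally valid.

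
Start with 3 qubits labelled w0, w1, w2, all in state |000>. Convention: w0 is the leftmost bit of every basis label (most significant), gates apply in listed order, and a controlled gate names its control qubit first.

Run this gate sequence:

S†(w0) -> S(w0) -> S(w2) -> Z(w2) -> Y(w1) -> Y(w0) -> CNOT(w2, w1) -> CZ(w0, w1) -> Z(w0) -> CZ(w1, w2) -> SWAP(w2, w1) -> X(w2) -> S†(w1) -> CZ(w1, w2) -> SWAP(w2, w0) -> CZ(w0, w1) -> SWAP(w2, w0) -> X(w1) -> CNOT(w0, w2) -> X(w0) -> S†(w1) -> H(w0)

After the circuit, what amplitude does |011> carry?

The final state's coefficient on |011> equals sqrt(2)*I/2.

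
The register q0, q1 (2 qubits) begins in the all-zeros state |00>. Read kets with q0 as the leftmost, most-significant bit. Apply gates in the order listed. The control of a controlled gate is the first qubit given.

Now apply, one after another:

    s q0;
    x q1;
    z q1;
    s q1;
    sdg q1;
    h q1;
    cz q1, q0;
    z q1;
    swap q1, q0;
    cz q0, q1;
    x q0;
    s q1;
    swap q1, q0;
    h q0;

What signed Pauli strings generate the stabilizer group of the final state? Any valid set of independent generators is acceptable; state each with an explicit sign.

The stabilizer group can be generated by +XI, +IX, among other valid generating sets.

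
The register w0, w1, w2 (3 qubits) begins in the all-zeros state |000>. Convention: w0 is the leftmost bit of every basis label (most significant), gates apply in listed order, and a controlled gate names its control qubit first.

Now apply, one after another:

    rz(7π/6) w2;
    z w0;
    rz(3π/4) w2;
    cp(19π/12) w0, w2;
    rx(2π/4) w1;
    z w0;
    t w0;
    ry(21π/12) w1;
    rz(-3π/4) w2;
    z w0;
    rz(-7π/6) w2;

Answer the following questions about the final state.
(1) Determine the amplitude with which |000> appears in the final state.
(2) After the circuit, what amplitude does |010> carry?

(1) The final state's coefficient on |000> equals -sqrt(2)*sqrt(sqrt(2) + 2)/4 + sqrt(2)*I*sqrt(2 - sqrt(2))/4.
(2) The final state's coefficient on |010> equals sqrt(2)*sqrt(2 - sqrt(2))/4 + sqrt(2)*I*sqrt(sqrt(2) + 2)/4.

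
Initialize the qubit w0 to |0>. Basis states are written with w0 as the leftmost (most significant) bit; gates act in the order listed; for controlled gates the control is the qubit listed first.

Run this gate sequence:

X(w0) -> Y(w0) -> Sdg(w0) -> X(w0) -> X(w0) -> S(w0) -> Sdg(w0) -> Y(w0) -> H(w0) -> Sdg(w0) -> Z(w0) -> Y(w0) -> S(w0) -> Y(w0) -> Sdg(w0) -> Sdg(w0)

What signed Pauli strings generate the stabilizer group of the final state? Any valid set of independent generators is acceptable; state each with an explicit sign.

The stabilizer group can be generated by +X, among other valid generating sets.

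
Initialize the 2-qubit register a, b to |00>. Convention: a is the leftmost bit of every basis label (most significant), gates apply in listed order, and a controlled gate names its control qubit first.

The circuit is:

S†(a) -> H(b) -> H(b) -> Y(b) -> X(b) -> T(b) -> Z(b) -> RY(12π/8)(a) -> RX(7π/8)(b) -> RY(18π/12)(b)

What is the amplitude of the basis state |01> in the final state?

The final state's coefficient on |01> equals -exp(15*I*pi/16)/2. Key observation: the block from step 2 through step 3 cancels to the identity and can be dropped.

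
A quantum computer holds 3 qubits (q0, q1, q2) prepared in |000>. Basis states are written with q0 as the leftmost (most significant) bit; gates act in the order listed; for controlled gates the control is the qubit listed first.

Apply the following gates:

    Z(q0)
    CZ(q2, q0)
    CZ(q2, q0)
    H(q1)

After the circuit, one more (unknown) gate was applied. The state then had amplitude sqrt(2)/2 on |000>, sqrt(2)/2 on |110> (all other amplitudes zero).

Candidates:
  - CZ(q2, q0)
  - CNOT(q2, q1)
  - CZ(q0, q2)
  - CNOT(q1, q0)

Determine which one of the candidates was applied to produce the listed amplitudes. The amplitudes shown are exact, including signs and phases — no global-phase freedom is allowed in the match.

The applied gate was CNOT(q1, q0). Key observation: gates 2-3 undo each other exactly, leaving only the rest of the circuit to track.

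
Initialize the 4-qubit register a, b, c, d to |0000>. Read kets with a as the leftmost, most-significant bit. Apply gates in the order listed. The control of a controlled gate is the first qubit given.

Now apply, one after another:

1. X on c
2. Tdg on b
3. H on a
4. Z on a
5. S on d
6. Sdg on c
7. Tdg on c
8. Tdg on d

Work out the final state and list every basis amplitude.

The resulting statevector has amplitude -sqrt(2)*exp(I*pi/4)/2 on |0010>, sqrt(2)*exp(I*pi/4)/2 on |1010>, and 0 on every other basis state.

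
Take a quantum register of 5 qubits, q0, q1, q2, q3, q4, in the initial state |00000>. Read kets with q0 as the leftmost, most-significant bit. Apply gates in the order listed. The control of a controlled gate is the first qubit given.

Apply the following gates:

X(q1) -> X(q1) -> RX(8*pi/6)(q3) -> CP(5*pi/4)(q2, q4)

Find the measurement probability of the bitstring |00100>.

A full measurement returns |00100> with probability 0. Key observation: gates 1-2 undo each other exactly, leaving only the rest of the circuit to track.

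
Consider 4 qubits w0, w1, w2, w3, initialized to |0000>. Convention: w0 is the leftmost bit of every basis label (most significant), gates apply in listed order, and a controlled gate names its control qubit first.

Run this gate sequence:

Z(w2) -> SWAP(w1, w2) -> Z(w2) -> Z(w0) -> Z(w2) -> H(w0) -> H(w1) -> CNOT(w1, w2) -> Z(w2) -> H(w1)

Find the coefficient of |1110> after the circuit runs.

The final state's coefficient on |1110> equals sqrt(2)/4.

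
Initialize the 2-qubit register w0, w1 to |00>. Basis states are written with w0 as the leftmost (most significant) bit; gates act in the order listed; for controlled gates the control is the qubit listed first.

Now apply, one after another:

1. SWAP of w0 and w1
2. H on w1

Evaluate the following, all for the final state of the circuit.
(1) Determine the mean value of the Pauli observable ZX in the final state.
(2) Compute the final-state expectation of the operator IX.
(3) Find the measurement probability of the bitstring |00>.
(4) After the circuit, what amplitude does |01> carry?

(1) The observable ZX averages to 1.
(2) The observable IX averages to 1.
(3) Outcome |00> occurs with probability 1/2.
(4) The amplitude on |01> is sqrt(2)/2.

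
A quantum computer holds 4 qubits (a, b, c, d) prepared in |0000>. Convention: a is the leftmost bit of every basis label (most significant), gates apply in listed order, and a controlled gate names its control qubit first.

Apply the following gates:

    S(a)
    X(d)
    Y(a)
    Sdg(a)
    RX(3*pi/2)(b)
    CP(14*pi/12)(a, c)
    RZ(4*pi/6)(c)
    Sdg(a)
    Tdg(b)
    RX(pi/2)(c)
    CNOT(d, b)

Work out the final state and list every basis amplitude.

The final amplitudes are exp(5*I*pi/12)/2 on |1001>, -exp(11*I*pi/12)/2 on |1011>, exp(I*pi/6)/2 on |1101>, -exp(2*I*pi/3)/2 on |1111>, and 0 on every other basis state.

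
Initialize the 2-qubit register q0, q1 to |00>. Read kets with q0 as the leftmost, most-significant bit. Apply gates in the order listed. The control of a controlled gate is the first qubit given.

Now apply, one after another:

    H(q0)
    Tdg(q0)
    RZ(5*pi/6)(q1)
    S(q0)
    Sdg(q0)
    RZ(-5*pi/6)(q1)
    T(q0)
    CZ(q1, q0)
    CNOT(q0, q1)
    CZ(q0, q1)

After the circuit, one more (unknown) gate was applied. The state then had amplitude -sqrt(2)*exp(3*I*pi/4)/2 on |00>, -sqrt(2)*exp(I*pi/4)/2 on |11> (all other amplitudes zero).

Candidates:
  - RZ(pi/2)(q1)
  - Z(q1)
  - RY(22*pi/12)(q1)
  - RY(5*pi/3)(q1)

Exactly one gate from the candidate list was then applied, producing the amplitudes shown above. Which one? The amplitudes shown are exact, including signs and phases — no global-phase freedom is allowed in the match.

It was RZ(pi/2)(q1) that produced the state shown. Key observation: the block from step 2 through step 7 cancels to the identity and can be dropped.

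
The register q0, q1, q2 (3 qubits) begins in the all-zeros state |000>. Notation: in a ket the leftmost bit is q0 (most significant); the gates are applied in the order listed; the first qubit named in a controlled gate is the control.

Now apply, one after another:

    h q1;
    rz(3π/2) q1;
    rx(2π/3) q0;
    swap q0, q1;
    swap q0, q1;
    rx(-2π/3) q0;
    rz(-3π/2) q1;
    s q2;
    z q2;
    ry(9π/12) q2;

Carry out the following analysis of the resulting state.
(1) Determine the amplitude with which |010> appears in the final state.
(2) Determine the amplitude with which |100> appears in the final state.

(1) The amplitude on |010> is sqrt(4 - 2*sqrt(2))/4. Key observation: the block from step 2 through step 7 cancels to the identity and can be dropped.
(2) |100> carries amplitude 0 in the final state.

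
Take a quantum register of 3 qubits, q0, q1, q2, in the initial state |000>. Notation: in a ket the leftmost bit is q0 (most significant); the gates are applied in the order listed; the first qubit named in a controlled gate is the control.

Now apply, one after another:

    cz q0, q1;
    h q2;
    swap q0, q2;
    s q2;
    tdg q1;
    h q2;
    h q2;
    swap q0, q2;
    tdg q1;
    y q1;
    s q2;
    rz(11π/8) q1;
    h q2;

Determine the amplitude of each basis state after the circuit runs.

The resulting statevector has amplitude (-1 - I)*exp(3*I*pi/16)/2 on |010>, -exp(3*I*pi/16)/2 + exp(11*I*pi/16)/2 on |011>, and 0 on every other basis state. Key observation: the block from step 6 through step 7 cancels to the identity and can be dropped.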